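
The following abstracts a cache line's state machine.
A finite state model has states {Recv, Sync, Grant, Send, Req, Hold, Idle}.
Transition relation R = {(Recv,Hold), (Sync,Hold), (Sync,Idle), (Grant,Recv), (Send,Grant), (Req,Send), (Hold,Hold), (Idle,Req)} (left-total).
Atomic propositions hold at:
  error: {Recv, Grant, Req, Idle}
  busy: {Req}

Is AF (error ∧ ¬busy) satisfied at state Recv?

Sat(¬busy) = {Recv, Sync, Grant, Send, Hold, Idle}
Sat(error ∧ ¬busy) = {Recv, Grant, Idle}
AF (error ∧ ¬busy): least fixpoint, start Z0 = {Recv, Grant, Idle}, add states with every successor in Z. Z1 = {Recv, Grant, Send, Idle}; Z2 = {Recv, Grant, Send, Req, Idle}; fixed.
Sat(AF (error ∧ ¬busy)) = {Recv, Grant, Send, Req, Idle}
Recv ∈ Sat(AF (error ∧ ¬busy)) = {Recv, Grant, Send, Req, Idle}, so the formula holds at Recv.

Yes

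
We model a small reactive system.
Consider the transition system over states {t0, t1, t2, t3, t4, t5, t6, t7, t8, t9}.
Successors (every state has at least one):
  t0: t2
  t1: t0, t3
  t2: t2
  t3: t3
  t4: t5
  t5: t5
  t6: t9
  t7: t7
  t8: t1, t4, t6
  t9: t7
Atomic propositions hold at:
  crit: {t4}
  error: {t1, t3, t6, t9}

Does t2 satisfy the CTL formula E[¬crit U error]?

Sat(¬crit) = {t0, t1, t2, t3, t5, t6, t7, t8, t9}
E[¬crit U error]: least fixpoint, start Z0 = Sat(error) = {t1, t3, t6, t9}, add states in Sat(¬crit) with some successor in Z. Z1 = {t1, t3, t6, t8, t9}; fixed.
Sat(E[¬crit U error]) = {t1, t3, t6, t8, t9}
t2 ∉ Sat(E[¬crit U error]) = {t1, t3, t6, t8, t9}, so the formula does not hold at t2.

No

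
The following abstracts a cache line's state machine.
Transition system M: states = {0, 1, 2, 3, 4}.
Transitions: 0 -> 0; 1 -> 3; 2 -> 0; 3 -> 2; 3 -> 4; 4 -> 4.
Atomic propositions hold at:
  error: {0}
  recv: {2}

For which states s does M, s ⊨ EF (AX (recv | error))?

Sat(recv | error) = {0, 2}
Sat(AX (recv | error)) = {s : every successor in {0, 2}} = {0, 2}
EF (AX (recv | error)): least fixpoint, start Z0 = {0, 2}, add states with some successor in Z. Z1 = {0, 2, 3}; Z2 = {0, 1, 2, 3}; fixed.
Sat(EF (AX (recv | error))) = {0, 1, 2, 3}

{0, 1, 2, 3}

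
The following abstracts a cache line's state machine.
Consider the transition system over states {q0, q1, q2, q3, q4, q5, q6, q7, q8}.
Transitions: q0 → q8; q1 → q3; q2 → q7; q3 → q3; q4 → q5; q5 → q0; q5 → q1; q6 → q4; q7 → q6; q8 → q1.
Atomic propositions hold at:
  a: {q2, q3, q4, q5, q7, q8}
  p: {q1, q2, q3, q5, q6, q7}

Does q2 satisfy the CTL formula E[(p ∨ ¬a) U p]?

Sat(¬a) = {q0, q1, q6}
Sat(p ∨ ¬a) = {q0, q1, q2, q3, q5, q6, q7}
E[(p ∨ ¬a) U p]: least fixpoint, start Z0 = Sat(p) = {q1, q2, q3, q5, q6, q7}, add states in Sat(p ∨ ¬a) with some successor in Z. Already a fixed point.
Sat(E[(p ∨ ¬a) U p]) = {q1, q2, q3, q5, q6, q7}
q2 ∈ Sat(E[(p ∨ ¬a) U p]) = {q1, q2, q3, q5, q6, q7}, so the formula holds at q2.

Yes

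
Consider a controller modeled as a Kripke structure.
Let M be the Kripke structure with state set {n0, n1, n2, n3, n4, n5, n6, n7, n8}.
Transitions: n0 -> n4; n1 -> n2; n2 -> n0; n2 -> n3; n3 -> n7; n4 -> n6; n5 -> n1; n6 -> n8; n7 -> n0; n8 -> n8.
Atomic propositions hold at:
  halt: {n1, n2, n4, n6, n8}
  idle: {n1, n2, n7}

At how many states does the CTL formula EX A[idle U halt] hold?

A[idle U halt]: least fixpoint, start Z0 = Sat(halt) = {n1, n2, n4, n6, n8}, add states in Sat(idle) with every successor in Z. Already a fixed point.
Sat(A[idle U halt]) = {n1, n2, n4, n6, n8}
Sat(EX A[idle U halt]) = {s : some successor in {n1, n2, n4, n6, n8}} = {n0, n1, n4, n5, n6, n8}
|Sat(EX A[idle U halt])| = |{n0, n1, n4, n5, n6, n8}| = 6.

6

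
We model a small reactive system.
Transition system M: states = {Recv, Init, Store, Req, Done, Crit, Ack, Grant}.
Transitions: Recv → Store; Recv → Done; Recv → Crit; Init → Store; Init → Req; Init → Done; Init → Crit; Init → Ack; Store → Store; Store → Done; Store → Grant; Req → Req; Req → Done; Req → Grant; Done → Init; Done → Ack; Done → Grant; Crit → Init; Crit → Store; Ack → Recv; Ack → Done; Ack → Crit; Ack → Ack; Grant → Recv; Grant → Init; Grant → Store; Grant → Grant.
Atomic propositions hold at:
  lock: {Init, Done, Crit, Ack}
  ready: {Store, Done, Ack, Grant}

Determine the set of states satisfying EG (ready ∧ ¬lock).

Sat(¬lock) = {Recv, Store, Req, Grant}
Sat(ready ∧ ¬lock) = {Store, Grant}
EG (ready ∧ ¬lock): greatest fixpoint, start Z0 = {Store, Grant}, keep only states in Sat with some successor in Z. Already a fixed point.
Sat(EG (ready ∧ ¬lock)) = {Store, Grant}

{Store, Grant}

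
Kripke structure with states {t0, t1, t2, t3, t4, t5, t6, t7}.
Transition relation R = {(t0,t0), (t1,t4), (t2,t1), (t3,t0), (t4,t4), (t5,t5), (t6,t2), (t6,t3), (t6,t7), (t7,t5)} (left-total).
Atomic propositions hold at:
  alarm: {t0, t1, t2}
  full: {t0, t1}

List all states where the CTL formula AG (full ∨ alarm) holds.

Sat(full ∨ alarm) = {t0, t1, t2}
AG (full ∨ alarm): greatest fixpoint, start Z0 = {t0, t1, t2}, keep only states in Sat with every successor in Z. Z1 = {t0, t2}; Z2 = {t0}; fixed.
Sat(AG (full ∨ alarm)) = {t0}

{t0}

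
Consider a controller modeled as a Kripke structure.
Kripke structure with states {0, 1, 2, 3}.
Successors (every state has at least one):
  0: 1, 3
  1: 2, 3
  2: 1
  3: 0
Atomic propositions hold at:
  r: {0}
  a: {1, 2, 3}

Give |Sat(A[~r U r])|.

Sat(~r) = {1, 2, 3}
A[~r U r]: least fixpoint, start Z0 = Sat(r) = {0}, add states in Sat(~r) with every successor in Z. Z1 = {0, 3}; fixed.
Sat(A[~r U r]) = {0, 3}
|Sat(A[~r U r])| = |{0, 3}| = 2.

2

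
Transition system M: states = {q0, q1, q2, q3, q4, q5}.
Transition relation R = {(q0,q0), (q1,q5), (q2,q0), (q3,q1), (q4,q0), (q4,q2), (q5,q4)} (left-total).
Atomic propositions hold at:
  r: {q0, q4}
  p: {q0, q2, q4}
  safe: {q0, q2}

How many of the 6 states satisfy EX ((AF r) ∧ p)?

AF r: least fixpoint, start Z0 = {q0, q4}, add states with every successor in Z. Z1 = {q0, q2, q4, q5}; Z2 = {q0, q1, q2, q4, q5}; Z3 = {q0, q1, q2, q3, q4, q5}; fixed.
Sat(AF r) = {q0, q1, q2, q3, q4, q5}
Sat((AF r) ∧ p) = {q0, q2, q4}
Sat(EX ((AF r) ∧ p)) = {s : some successor in {q0, q2, q4}} = {q0, q2, q4, q5}
|Sat(EX ((AF r) ∧ p))| = |{q0, q2, q4, q5}| = 4.

4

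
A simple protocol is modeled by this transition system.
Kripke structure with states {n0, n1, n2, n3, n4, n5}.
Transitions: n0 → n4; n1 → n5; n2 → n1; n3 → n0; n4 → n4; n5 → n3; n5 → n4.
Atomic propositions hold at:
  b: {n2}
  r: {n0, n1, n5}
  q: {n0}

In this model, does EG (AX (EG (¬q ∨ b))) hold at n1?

Sat(¬q) = {n1, n2, n3, n4, n5}
Sat(¬q ∨ b) = {n1, n2, n3, n4, n5}
EG (¬q ∨ b): greatest fixpoint, start Z0 = {n1, n2, n3, n4, n5}, keep only states in Sat with some successor in Z. Z1 = {n1, n2, n4, n5}; fixed.
Sat(EG (¬q ∨ b)) = {n1, n2, n4, n5}
Sat(AX (EG (¬q ∨ b))) = {s : every successor in {n1, n2, n4, n5}} = {n0, n1, n2, n4}
EG (AX (EG (¬q ∨ b))): greatest fixpoint, start Z0 = {n0, n1, n2, n4}, keep only states in Sat with some successor in Z. Z1 = {n0, n2, n4}; Z2 = {n0, n4}; fixed.
Sat(EG (AX (EG (¬q ∨ b)))) = {n0, n4}
n1 ∉ Sat(EG (AX (EG (¬q ∨ b)))) = {n0, n4}, so the formula does not hold at n1.

No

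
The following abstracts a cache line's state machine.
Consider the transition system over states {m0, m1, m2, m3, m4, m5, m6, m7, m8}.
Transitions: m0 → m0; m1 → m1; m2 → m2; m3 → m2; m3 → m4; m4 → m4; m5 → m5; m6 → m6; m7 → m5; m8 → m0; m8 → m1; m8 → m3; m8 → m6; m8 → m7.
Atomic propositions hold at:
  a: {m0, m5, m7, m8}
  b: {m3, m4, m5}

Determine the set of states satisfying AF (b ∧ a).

Sat(b ∧ a) = {m5}
AF (b ∧ a): least fixpoint, start Z0 = {m5}, add states with every successor in Z. Z1 = {m5, m7}; fixed.
Sat(AF (b ∧ a)) = {m5, m7}

{m5, m7}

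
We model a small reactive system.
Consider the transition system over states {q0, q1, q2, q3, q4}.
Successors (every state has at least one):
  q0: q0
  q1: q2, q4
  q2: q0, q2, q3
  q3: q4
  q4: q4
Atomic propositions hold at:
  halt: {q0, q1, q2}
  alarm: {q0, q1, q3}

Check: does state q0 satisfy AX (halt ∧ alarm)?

Yes

Sat(halt ∧ alarm) = {q0, q1}
Sat(AX (halt ∧ alarm)) = {s : every successor in {q0, q1}} = {q0}
q0 ∈ Sat(AX (halt ∧ alarm)) = {q0}, so the formula holds at q0.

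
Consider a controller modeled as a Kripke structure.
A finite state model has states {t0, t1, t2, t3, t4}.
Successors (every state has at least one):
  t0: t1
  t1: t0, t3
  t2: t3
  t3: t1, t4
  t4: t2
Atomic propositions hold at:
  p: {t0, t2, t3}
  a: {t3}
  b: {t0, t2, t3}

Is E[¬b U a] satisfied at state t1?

Sat(¬b) = {t1, t4}
E[¬b U a]: least fixpoint, start Z0 = Sat(a) = {t3}, add states in Sat(¬b) with some successor in Z. Z1 = {t1, t3}; fixed.
Sat(E[¬b U a]) = {t1, t3}
t1 ∈ Sat(E[¬b U a]) = {t1, t3}, so the formula holds at t1.

Yes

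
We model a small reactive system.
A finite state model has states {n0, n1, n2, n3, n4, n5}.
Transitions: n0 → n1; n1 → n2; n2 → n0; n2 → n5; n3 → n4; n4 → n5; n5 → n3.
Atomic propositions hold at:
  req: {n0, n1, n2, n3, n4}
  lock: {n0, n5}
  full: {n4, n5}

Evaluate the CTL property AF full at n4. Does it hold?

Yes

AF full: least fixpoint, start Z0 = {n4, n5}, add states with every successor in Z. Z1 = {n3, n4, n5}; fixed.
Sat(AF full) = {n3, n4, n5}
n4 ∈ Sat(AF full) = {n3, n4, n5}, so the formula holds at n4.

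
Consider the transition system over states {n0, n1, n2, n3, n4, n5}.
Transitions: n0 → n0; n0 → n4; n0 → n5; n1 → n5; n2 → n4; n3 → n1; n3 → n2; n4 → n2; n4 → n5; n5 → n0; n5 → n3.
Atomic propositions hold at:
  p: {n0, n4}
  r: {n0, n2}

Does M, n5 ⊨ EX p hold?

Yes

Sat(EX p) = {s : some successor in {n0, n4}} = {n0, n2, n5}
n5 ∈ Sat(EX p) = {n0, n2, n5}, so the formula holds at n5.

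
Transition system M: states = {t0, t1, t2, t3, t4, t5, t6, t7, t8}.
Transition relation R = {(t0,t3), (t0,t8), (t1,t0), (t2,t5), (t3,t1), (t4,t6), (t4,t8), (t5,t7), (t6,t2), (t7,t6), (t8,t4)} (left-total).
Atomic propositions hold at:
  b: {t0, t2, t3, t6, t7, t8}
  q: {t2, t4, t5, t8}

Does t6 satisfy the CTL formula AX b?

Yes

Sat(AX b) = {s : every successor in {t0, t2, t3, t6, t7, t8}} = {t0, t1, t4, t5, t6, t7}
t6 ∈ Sat(AX b) = {t0, t1, t4, t5, t6, t7}, so the formula holds at t6.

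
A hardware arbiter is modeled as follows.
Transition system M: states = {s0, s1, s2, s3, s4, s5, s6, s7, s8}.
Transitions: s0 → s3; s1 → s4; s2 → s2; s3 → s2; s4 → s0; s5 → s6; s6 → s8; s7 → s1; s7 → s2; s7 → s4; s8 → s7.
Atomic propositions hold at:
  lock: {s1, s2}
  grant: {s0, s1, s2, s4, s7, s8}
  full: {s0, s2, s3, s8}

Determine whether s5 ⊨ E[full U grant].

No

E[full U grant]: least fixpoint, start Z0 = Sat(grant) = {s0, s1, s2, s4, s7, s8}, add states in Sat(full) with some successor in Z. Z1 = {s0, s1, s2, s3, s4, s7, s8}; fixed.
Sat(E[full U grant]) = {s0, s1, s2, s3, s4, s7, s8}
s5 ∉ Sat(E[full U grant]) = {s0, s1, s2, s3, s4, s7, s8}, so the formula does not hold at s5.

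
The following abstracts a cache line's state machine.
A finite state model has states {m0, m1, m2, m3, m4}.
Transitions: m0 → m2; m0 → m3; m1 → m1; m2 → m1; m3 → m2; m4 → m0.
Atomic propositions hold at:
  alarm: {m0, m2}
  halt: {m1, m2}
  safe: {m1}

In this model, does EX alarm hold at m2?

Sat(EX alarm) = {s : some successor in {m0, m2}} = {m0, m3, m4}
m2 ∉ Sat(EX alarm) = {m0, m3, m4}, so the formula does not hold at m2.

No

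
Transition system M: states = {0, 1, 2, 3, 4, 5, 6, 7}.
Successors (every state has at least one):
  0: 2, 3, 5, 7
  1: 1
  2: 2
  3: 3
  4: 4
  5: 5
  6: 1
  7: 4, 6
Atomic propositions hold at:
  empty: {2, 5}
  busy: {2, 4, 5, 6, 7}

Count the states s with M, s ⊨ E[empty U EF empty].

EF empty: least fixpoint, start Z0 = {2, 5}, add states with some successor in Z. Z1 = {0, 2, 5}; fixed.
Sat(EF empty) = {0, 2, 5}
E[empty U EF empty]: least fixpoint, start Z0 = Sat(EF empty) = {0, 2, 5}, add states in Sat(empty) with some successor in Z. Already a fixed point.
Sat(E[empty U EF empty]) = {0, 2, 5}
|Sat(E[empty U EF empty])| = |{0, 2, 5}| = 3.

3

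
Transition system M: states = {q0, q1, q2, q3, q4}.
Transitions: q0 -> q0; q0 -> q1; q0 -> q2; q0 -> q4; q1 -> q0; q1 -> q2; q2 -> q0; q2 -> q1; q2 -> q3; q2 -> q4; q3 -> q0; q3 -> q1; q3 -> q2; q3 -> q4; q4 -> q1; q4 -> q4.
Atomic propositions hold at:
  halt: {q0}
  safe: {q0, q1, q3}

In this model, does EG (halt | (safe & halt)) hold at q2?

Sat(safe & halt) = {q0}
Sat(halt | (safe & halt)) = {q0}
EG (halt | (safe & halt)): greatest fixpoint, start Z0 = {q0}, keep only states in Sat with some successor in Z. Already a fixed point.
Sat(EG (halt | (safe & halt))) = {q0}
q2 ∉ Sat(EG (halt | (safe & halt))) = {q0}, so the formula does not hold at q2.

No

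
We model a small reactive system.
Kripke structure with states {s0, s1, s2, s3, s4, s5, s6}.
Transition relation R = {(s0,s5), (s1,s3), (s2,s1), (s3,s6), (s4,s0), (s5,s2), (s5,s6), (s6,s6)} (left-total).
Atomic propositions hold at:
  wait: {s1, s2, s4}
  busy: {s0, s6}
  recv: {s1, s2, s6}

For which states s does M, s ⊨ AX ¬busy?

{s0, s1, s2}

Sat(¬busy) = {s1, s2, s3, s4, s5}
Sat(AX ¬busy) = {s : every successor in {s1, s2, s3, s4, s5}} = {s0, s1, s2}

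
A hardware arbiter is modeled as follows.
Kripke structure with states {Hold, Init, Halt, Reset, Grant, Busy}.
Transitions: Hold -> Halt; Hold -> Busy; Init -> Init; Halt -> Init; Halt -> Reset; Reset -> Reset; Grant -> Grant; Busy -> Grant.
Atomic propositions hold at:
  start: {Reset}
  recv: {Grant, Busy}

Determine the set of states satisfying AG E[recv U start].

E[recv U start]: least fixpoint, start Z0 = Sat(start) = {Reset}, add states in Sat(recv) with some successor in Z. Already a fixed point.
Sat(E[recv U start]) = {Reset}
AG E[recv U start]: greatest fixpoint, start Z0 = {Reset}, keep only states in Sat with every successor in Z. Already a fixed point.
Sat(AG E[recv U start]) = {Reset}

{Reset}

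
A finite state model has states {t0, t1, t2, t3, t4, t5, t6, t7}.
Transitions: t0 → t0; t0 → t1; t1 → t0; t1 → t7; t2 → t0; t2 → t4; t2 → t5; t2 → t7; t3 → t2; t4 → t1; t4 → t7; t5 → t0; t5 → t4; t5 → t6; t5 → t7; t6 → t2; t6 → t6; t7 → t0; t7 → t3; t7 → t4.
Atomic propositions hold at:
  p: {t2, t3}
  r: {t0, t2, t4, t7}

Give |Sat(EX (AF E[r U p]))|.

7

E[r U p]: least fixpoint, start Z0 = Sat(p) = {t2, t3}, add states in Sat(r) with some successor in Z. Z1 = {t2, t3, t7}; Z2 = {t2, t3, t4, t7}; fixed.
Sat(E[r U p]) = {t2, t3, t4, t7}
AF E[r U p]: least fixpoint, start Z0 = {t2, t3, t4, t7}, add states with every successor in Z. Already a fixed point.
Sat(AF E[r U p]) = {t2, t3, t4, t7}
Sat(EX (AF E[r U p])) = {s : some successor in {t2, t3, t4, t7}} = {t1, t2, t3, t4, t5, t6, t7}
|Sat(EX (AF E[r U p]))| = |{t1, t2, t3, t4, t5, t6, t7}| = 7.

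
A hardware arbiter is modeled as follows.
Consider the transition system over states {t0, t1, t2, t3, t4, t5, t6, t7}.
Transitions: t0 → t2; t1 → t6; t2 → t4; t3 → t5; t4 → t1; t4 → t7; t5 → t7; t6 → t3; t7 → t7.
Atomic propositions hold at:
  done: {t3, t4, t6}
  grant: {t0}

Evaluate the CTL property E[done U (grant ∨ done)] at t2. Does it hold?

No

Sat(grant ∨ done) = {t0, t3, t4, t6}
E[done U (grant ∨ done)]: least fixpoint, start Z0 = Sat((grant ∨ done)) = {t0, t3, t4, t6}, add states in Sat(done) with some successor in Z. Already a fixed point.
Sat(E[done U (grant ∨ done)]) = {t0, t3, t4, t6}
t2 ∉ Sat(E[done U (grant ∨ done)]) = {t0, t3, t4, t6}, so the formula does not hold at t2.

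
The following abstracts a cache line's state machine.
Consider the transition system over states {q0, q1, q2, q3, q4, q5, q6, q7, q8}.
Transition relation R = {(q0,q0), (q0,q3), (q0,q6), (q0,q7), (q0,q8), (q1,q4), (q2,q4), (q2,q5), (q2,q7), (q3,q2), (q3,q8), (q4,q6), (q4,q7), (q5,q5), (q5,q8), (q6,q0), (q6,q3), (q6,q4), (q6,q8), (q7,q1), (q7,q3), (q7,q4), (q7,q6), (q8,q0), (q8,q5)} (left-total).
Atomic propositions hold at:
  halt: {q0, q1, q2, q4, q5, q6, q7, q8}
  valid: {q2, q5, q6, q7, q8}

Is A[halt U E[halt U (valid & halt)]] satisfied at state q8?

Sat(valid & halt) = {q2, q5, q6, q7, q8}
E[halt U (valid & halt)]: least fixpoint, start Z0 = Sat((valid & halt)) = {q2, q5, q6, q7, q8}, add states in Sat(halt) with some successor in Z. Z1 = {q0, q2, q4, q5, q6, q7, q8}; Z2 = {q0, q1, q2, q4, q5, q6, q7, q8}; fixed.
Sat(E[halt U (valid & halt)]) = {q0, q1, q2, q4, q5, q6, q7, q8}
A[halt U E[halt U (valid & halt)]]: least fixpoint, start Z0 = Sat(E[halt U (valid & halt)]) = {q0, q1, q2, q4, q5, q6, q7, q8}, add states in Sat(halt) with every successor in Z. Already a fixed point.
Sat(A[halt U E[halt U (valid & halt)]]) = {q0, q1, q2, q4, q5, q6, q7, q8}
q8 ∈ Sat(A[halt U E[halt U (valid & halt)]]) = {q0, q1, q2, q4, q5, q6, q7, q8}, so the formula holds at q8.

Yes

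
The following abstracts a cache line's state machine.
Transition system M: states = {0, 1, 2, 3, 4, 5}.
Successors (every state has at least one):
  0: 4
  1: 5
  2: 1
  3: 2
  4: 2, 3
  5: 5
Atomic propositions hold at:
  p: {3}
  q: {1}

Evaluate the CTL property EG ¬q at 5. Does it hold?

Sat(¬q) = {0, 2, 3, 4, 5}
EG ¬q: greatest fixpoint, start Z0 = {0, 2, 3, 4, 5}, keep only states in Sat with some successor in Z. Z1 = {0, 3, 4, 5}; Z2 = {0, 4, 5}; Z3 = {0, 5}; Z4 = {5}; fixed.
Sat(EG ¬q) = {5}
5 ∈ Sat(EG ¬q) = {5}, so the formula holds at 5.

Yes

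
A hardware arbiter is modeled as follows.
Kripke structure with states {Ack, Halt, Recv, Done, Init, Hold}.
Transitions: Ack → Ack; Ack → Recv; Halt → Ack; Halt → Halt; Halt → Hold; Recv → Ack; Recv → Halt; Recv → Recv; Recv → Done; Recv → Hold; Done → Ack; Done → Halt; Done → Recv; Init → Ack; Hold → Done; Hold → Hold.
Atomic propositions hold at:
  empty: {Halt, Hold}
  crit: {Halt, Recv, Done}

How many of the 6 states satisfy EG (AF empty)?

2

AF empty: least fixpoint, start Z0 = {Halt, Hold}, add states with every successor in Z. Already a fixed point.
Sat(AF empty) = {Halt, Hold}
EG (AF empty): greatest fixpoint, start Z0 = {Halt, Hold}, keep only states in Sat with some successor in Z. Already a fixed point.
Sat(EG (AF empty)) = {Halt, Hold}
|Sat(EG (AF empty))| = |{Halt, Hold}| = 2.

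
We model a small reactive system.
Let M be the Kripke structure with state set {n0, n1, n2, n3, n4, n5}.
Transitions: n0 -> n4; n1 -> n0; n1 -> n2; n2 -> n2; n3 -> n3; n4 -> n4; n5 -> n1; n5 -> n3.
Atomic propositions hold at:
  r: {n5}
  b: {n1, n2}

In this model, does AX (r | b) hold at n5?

No

Sat(r | b) = {n1, n2, n5}
Sat(AX (r | b)) = {s : every successor in {n1, n2, n5}} = {n2}
n5 ∉ Sat(AX (r | b)) = {n2}, so the formula does not hold at n5.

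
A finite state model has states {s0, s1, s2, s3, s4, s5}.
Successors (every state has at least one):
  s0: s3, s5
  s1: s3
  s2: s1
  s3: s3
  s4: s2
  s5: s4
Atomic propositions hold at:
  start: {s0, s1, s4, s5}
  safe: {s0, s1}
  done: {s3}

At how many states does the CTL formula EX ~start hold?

Sat(~start) = {s2, s3}
Sat(EX ~start) = {s : some successor in {s2, s3}} = {s0, s1, s3, s4}
|Sat(EX ~start)| = |{s0, s1, s3, s4}| = 4.

4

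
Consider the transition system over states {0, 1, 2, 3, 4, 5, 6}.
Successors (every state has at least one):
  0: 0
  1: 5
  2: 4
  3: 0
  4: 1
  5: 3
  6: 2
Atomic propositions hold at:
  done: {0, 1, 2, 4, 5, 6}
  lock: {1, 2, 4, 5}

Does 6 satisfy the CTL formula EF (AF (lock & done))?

Sat(lock & done) = {1, 2, 4, 5}
AF (lock & done): least fixpoint, start Z0 = {1, 2, 4, 5}, add states with every successor in Z. Z1 = {1, 2, 4, 5, 6}; fixed.
Sat(AF (lock & done)) = {1, 2, 4, 5, 6}
EF (AF (lock & done)): least fixpoint, start Z0 = {1, 2, 4, 5, 6}, add states with some successor in Z. Already a fixed point.
Sat(EF (AF (lock & done))) = {1, 2, 4, 5, 6}
6 ∈ Sat(EF (AF (lock & done))) = {1, 2, 4, 5, 6}, so the formula holds at 6.

Yes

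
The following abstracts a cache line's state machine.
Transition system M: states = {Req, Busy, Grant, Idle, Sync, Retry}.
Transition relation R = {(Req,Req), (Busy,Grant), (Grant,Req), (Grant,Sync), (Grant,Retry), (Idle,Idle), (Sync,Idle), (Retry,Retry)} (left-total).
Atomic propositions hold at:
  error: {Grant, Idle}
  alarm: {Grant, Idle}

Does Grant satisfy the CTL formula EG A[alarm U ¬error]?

Sat(¬error) = {Req, Busy, Sync, Retry}
A[alarm U ¬error]: least fixpoint, start Z0 = Sat(¬error) = {Req, Busy, Sync, Retry}, add states in Sat(alarm) with every successor in Z. Z1 = {Req, Busy, Grant, Sync, Retry}; fixed.
Sat(A[alarm U ¬error]) = {Req, Busy, Grant, Sync, Retry}
EG A[alarm U ¬error]: greatest fixpoint, start Z0 = {Req, Busy, Grant, Sync, Retry}, keep only states in Sat with some successor in Z. Z1 = {Req, Busy, Grant, Retry}; fixed.
Sat(EG A[alarm U ¬error]) = {Req, Busy, Grant, Retry}
Grant ∈ Sat(EG A[alarm U ¬error]) = {Req, Busy, Grant, Retry}, so the formula holds at Grant.

Yes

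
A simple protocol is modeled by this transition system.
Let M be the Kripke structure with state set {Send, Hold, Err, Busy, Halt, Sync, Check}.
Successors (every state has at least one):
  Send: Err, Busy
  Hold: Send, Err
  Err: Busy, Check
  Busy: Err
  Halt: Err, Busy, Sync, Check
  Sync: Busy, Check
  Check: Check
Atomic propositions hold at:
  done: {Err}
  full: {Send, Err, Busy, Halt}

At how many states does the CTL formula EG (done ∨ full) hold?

Sat(done ∨ full) = {Send, Err, Busy, Halt}
EG (done ∨ full): greatest fixpoint, start Z0 = {Send, Err, Busy, Halt}, keep only states in Sat with some successor in Z. Already a fixed point.
Sat(EG (done ∨ full)) = {Send, Err, Busy, Halt}
|Sat(EG (done ∨ full))| = |{Send, Err, Busy, Halt}| = 4.

4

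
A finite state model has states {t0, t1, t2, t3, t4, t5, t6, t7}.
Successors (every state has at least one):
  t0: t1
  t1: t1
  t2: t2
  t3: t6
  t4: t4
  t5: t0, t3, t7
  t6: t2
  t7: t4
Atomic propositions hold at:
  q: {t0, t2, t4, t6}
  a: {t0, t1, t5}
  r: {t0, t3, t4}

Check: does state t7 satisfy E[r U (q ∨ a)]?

Sat(q ∨ a) = {t0, t1, t2, t4, t5, t6}
E[r U (q ∨ a)]: least fixpoint, start Z0 = Sat((q ∨ a)) = {t0, t1, t2, t4, t5, t6}, add states in Sat(r) with some successor in Z. Z1 = {t0, t1, t2, t3, t4, t5, t6}; fixed.
Sat(E[r U (q ∨ a)]) = {t0, t1, t2, t3, t4, t5, t6}
t7 ∉ Sat(E[r U (q ∨ a)]) = {t0, t1, t2, t3, t4, t5, t6}, so the formula does not hold at t7.

No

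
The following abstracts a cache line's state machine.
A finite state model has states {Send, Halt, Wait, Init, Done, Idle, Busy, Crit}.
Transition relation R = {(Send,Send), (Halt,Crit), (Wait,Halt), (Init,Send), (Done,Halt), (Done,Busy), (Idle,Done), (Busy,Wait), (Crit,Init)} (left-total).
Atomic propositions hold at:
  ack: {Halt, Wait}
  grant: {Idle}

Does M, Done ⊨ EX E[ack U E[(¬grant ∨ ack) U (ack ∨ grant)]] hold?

Sat(¬grant) = {Send, Halt, Wait, Init, Done, Busy, Crit}
Sat(¬grant ∨ ack) = {Send, Halt, Wait, Init, Done, Busy, Crit}
Sat(ack ∨ grant) = {Halt, Wait, Idle}
E[(¬grant ∨ ack) U (ack ∨ grant)]: least fixpoint, start Z0 = Sat((ack ∨ grant)) = {Halt, Wait, Idle}, add states in Sat(¬grant ∨ ack) with some successor in Z. Z1 = {Halt, Wait, Done, Idle, Busy}; fixed.
Sat(E[(¬grant ∨ ack) U (ack ∨ grant)]) = {Halt, Wait, Done, Idle, Busy}
E[ack U E[(¬grant ∨ ack) U (ack ∨ grant)]]: least fixpoint, start Z0 = Sat(E[(¬grant ∨ ack) U (ack ∨ grant)]) = {Halt, Wait, Done, Idle, Busy}, add states in Sat(ack) with some successor in Z. Already a fixed point.
Sat(E[ack U E[(¬grant ∨ ack) U (ack ∨ grant)]]) = {Halt, Wait, Done, Idle, Busy}
Sat(EX E[ack U E[(¬grant ∨ ack) U (ack ∨ grant)]]) = {s : some successor in {Halt, Wait, Done, Idle, Busy}} = {Wait, Done, Idle, Busy}
Done ∈ Sat(EX E[ack U E[(¬grant ∨ ack) U (ack ∨ grant)]]) = {Wait, Done, Idle, Busy}, so the formula holds at Done.

Yes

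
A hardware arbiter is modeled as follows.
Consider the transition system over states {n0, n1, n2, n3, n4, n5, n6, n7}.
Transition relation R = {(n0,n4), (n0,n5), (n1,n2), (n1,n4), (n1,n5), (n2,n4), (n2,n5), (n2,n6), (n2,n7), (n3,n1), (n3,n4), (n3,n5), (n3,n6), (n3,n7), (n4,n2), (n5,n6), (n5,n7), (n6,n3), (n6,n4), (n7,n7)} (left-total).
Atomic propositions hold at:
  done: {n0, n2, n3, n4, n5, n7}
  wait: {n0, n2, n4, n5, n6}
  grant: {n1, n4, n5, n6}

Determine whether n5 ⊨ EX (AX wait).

Sat(AX wait) = {s : every successor in {n0, n2, n4, n5, n6}} = {n0, n1, n4}
Sat(EX (AX wait)) = {s : some successor in {n0, n1, n4}} = {n0, n1, n2, n3, n6}
n5 ∉ Sat(EX (AX wait)) = {n0, n1, n2, n3, n6}, so the formula does not hold at n5.

No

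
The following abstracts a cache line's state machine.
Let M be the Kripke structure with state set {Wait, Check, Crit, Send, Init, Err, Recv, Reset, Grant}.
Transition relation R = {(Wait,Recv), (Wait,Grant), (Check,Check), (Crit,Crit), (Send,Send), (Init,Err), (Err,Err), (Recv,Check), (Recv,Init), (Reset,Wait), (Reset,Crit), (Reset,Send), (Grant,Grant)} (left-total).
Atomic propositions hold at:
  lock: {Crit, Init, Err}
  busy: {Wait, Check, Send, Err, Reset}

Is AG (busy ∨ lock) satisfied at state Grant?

No

Sat(busy ∨ lock) = {Wait, Check, Crit, Send, Init, Err, Reset}
AG (busy ∨ lock): greatest fixpoint, start Z0 = {Wait, Check, Crit, Send, Init, Err, Reset}, keep only states in Sat with every successor in Z. Z1 = {Check, Crit, Send, Init, Err, Reset}; Z2 = {Check, Crit, Send, Init, Err}; fixed.
Sat(AG (busy ∨ lock)) = {Check, Crit, Send, Init, Err}
Grant ∉ Sat(AG (busy ∨ lock)) = {Check, Crit, Send, Init, Err}, so the formula does not hold at Grant.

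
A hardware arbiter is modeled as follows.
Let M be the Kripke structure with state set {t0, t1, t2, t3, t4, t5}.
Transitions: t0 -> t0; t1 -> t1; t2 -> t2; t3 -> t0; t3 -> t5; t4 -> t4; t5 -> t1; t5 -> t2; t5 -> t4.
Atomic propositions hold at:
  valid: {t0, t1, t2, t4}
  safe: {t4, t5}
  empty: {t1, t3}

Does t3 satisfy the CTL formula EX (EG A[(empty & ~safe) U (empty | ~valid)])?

Sat(~safe) = {t0, t1, t2, t3}
Sat(empty & ~safe) = {t1, t3}
Sat(~valid) = {t3, t5}
Sat(empty | ~valid) = {t1, t3, t5}
A[(empty & ~safe) U (empty | ~valid)]: least fixpoint, start Z0 = Sat((empty | ~valid)) = {t1, t3, t5}, add states in Sat(empty & ~safe) with every successor in Z. Already a fixed point.
Sat(A[(empty & ~safe) U (empty | ~valid)]) = {t1, t3, t5}
EG A[(empty & ~safe) U (empty | ~valid)]: greatest fixpoint, start Z0 = {t1, t3, t5}, keep only states in Sat with some successor in Z. Already a fixed point.
Sat(EG A[(empty & ~safe) U (empty | ~valid)]) = {t1, t3, t5}
Sat(EX (EG A[(empty & ~safe) U (empty | ~valid)])) = {s : some successor in {t1, t3, t5}} = {t1, t3, t5}
t3 ∈ Sat(EX (EG A[(empty & ~safe) U (empty | ~valid)])) = {t1, t3, t5}, so the formula holds at t3.

Yes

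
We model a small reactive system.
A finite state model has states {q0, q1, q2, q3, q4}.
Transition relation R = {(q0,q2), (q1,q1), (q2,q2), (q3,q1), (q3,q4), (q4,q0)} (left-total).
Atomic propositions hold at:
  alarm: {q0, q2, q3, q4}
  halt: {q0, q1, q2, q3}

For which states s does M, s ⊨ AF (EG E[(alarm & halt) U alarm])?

{q0, q2, q3, q4}

Sat(alarm & halt) = {q0, q2, q3}
E[(alarm & halt) U alarm]: least fixpoint, start Z0 = Sat(alarm) = {q0, q2, q3, q4}, add states in Sat(alarm & halt) with some successor in Z. Already a fixed point.
Sat(E[(alarm & halt) U alarm]) = {q0, q2, q3, q4}
EG E[(alarm & halt) U alarm]: greatest fixpoint, start Z0 = {q0, q2, q3, q4}, keep only states in Sat with some successor in Z. Already a fixed point.
Sat(EG E[(alarm & halt) U alarm]) = {q0, q2, q3, q4}
AF (EG E[(alarm & halt) U alarm]): least fixpoint, start Z0 = {q0, q2, q3, q4}, add states with every successor in Z. Already a fixed point.
Sat(AF (EG E[(alarm & halt) U alarm])) = {q0, q2, q3, q4}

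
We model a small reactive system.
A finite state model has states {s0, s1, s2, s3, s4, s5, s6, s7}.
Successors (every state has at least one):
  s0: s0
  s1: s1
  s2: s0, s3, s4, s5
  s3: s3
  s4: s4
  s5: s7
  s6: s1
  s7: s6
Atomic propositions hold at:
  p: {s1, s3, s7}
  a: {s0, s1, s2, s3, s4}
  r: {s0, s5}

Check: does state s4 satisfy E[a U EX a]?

Sat(EX a) = {s : some successor in {s0, s1, s2, s3, s4}} = {s0, s1, s2, s3, s4, s6}
E[a U EX a]: least fixpoint, start Z0 = Sat(EX a) = {s0, s1, s2, s3, s4, s6}, add states in Sat(a) with some successor in Z. Already a fixed point.
Sat(E[a U EX a]) = {s0, s1, s2, s3, s4, s6}
s4 ∈ Sat(E[a U EX a]) = {s0, s1, s2, s3, s4, s6}, so the formula holds at s4.

Yes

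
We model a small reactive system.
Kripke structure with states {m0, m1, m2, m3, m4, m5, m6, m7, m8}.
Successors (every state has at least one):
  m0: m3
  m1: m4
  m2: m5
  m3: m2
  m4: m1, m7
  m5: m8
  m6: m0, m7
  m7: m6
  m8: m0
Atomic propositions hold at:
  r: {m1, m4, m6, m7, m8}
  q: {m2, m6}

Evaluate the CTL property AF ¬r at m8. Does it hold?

Yes

Sat(¬r) = {m0, m2, m3, m5}
AF ¬r: least fixpoint, start Z0 = {m0, m2, m3, m5}, add states with every successor in Z. Z1 = {m0, m2, m3, m5, m8}; fixed.
Sat(AF ¬r) = {m0, m2, m3, m5, m8}
m8 ∈ Sat(AF ¬r) = {m0, m2, m3, m5, m8}, so the formula holds at m8.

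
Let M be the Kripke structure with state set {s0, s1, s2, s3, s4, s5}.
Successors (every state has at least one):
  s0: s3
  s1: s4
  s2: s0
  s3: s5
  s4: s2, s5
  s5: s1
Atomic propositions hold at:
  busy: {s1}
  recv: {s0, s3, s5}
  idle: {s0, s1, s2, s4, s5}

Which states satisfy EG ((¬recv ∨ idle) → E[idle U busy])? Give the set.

Sat(¬recv) = {s1, s2, s4}
Sat(¬recv ∨ idle) = {s0, s1, s2, s4, s5}
E[idle U busy]: least fixpoint, start Z0 = Sat(busy) = {s1}, add states in Sat(idle) with some successor in Z. Z1 = {s1, s5}; Z2 = {s1, s4, s5}; fixed.
Sat(E[idle U busy]) = {s1, s4, s5}
Sat((¬recv ∨ idle) → E[idle U busy]) = {s1, s3, s4, s5}
EG ((¬recv ∨ idle) → E[idle U busy]): greatest fixpoint, start Z0 = {s1, s3, s4, s5}, keep only states in Sat with some successor in Z. Already a fixed point.
Sat(EG ((¬recv ∨ idle) → E[idle U busy])) = {s1, s3, s4, s5}

{s1, s3, s4, s5}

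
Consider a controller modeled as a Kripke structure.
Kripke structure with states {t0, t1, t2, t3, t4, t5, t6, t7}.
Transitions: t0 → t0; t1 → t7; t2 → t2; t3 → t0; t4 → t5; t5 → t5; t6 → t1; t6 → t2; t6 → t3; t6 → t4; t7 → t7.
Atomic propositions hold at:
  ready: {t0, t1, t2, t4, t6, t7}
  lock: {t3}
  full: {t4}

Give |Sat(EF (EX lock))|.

Sat(EX lock) = {s : some successor in {t3}} = {t6}
EF (EX lock): least fixpoint, start Z0 = {t6}, add states with some successor in Z. Already a fixed point.
Sat(EF (EX lock)) = {t6}
|Sat(EF (EX lock))| = |{t6}| = 1.

1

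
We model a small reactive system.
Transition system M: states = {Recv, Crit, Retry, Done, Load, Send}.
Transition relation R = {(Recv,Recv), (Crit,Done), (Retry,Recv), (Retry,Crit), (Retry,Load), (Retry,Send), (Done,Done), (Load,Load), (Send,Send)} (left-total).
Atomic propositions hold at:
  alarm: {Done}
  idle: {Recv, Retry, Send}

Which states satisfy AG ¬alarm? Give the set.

{Recv, Load, Send}

Sat(¬alarm) = {Recv, Crit, Retry, Load, Send}
AG ¬alarm: greatest fixpoint, start Z0 = {Recv, Crit, Retry, Load, Send}, keep only states in Sat with every successor in Z. Z1 = {Recv, Retry, Load, Send}; Z2 = {Recv, Load, Send}; fixed.
Sat(AG ¬alarm) = {Recv, Load, Send}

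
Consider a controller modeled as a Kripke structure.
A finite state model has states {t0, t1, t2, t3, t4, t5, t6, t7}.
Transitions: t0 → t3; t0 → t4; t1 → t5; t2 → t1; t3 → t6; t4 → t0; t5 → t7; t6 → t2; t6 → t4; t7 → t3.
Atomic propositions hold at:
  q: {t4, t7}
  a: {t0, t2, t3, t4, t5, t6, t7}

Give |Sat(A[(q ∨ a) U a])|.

Sat(q ∨ a) = {t0, t2, t3, t4, t5, t6, t7}
A[(q ∨ a) U a]: least fixpoint, start Z0 = Sat(a) = {t0, t2, t3, t4, t5, t6, t7}, add states in Sat(q ∨ a) with every successor in Z. Already a fixed point.
Sat(A[(q ∨ a) U a]) = {t0, t2, t3, t4, t5, t6, t7}
|Sat(A[(q ∨ a) U a])| = |{t0, t2, t3, t4, t5, t6, t7}| = 7.

7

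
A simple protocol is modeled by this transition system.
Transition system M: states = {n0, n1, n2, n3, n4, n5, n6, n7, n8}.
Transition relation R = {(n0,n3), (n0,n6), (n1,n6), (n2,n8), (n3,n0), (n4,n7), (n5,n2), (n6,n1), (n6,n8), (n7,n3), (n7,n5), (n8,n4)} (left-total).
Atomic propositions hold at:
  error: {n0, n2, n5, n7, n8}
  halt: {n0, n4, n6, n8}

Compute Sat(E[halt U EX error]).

Sat(EX error) = {s : some successor in {n0, n2, n5, n7, n8}} = {n2, n3, n4, n5, n6, n7}
E[halt U EX error]: least fixpoint, start Z0 = Sat(EX error) = {n2, n3, n4, n5, n6, n7}, add states in Sat(halt) with some successor in Z. Z1 = {n0, n2, n3, n4, n5, n6, n7, n8}; fixed.
Sat(E[halt U EX error]) = {n0, n2, n3, n4, n5, n6, n7, n8}

{n0, n2, n3, n4, n5, n6, n7, n8}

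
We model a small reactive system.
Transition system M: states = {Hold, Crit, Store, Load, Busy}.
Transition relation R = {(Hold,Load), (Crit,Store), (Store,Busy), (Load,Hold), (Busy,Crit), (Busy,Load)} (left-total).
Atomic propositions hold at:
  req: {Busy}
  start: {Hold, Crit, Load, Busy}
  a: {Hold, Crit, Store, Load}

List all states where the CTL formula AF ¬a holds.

{Crit, Store, Busy}

Sat(¬a) = {Busy}
AF ¬a: least fixpoint, start Z0 = {Busy}, add states with every successor in Z. Z1 = {Store, Busy}; Z2 = {Crit, Store, Busy}; fixed.
Sat(AF ¬a) = {Crit, Store, Busy}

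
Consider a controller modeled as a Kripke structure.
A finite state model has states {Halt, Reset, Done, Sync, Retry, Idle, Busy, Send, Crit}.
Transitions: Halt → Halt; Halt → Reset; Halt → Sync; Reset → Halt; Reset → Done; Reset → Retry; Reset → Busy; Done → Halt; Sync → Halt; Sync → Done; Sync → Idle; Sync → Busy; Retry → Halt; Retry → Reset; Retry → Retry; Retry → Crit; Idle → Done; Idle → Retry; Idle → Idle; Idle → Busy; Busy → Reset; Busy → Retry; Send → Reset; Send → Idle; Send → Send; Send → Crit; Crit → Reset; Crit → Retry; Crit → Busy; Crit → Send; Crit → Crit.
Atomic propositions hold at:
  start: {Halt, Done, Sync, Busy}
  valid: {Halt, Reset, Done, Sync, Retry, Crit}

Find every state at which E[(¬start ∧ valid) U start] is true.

Sat(¬start) = {Reset, Retry, Idle, Send, Crit}
Sat(¬start ∧ valid) = {Reset, Retry, Crit}
E[(¬start ∧ valid) U start]: least fixpoint, start Z0 = Sat(start) = {Halt, Done, Sync, Busy}, add states in Sat(¬start ∧ valid) with some successor in Z. Z1 = {Halt, Reset, Done, Sync, Retry, Busy, Crit}; fixed.
Sat(E[(¬start ∧ valid) U start]) = {Halt, Reset, Done, Sync, Retry, Busy, Crit}

{Halt, Reset, Done, Sync, Retry, Busy, Crit}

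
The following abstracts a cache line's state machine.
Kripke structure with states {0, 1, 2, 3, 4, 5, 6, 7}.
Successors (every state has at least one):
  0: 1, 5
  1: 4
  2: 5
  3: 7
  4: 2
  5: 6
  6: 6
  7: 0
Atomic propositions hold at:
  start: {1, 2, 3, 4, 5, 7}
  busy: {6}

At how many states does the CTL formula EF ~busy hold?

7

Sat(~busy) = {0, 1, 2, 3, 4, 5, 7}
EF ~busy: least fixpoint, start Z0 = {0, 1, 2, 3, 4, 5, 7}, add states with some successor in Z. Already a fixed point.
Sat(EF ~busy) = {0, 1, 2, 3, 4, 5, 7}
|Sat(EF ~busy)| = |{0, 1, 2, 3, 4, 5, 7}| = 7.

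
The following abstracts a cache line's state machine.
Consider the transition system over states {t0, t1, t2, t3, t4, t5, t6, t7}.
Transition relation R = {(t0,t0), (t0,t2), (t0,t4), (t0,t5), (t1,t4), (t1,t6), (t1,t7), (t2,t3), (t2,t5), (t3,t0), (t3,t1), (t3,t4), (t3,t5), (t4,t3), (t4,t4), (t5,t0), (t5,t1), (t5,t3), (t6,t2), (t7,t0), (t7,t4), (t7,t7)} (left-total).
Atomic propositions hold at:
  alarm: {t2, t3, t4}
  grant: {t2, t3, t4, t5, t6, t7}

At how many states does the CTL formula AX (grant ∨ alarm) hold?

Sat(grant ∨ alarm) = {t2, t3, t4, t5, t6, t7}
Sat(AX (grant ∨ alarm)) = {s : every successor in {t2, t3, t4, t5, t6, t7}} = {t1, t2, t4, t6}
|Sat(AX (grant ∨ alarm))| = |{t1, t2, t4, t6}| = 4.

4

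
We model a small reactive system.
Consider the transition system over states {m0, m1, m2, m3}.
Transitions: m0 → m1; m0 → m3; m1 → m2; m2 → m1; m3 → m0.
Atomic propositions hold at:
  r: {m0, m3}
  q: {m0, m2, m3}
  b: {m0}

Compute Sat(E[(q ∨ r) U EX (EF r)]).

Sat(q ∨ r) = {m0, m2, m3}
EF r: least fixpoint, start Z0 = {m0, m3}, add states with some successor in Z. Already a fixed point.
Sat(EF r) = {m0, m3}
Sat(EX (EF r)) = {s : some successor in {m0, m3}} = {m0, m3}
E[(q ∨ r) U EX (EF r)]: least fixpoint, start Z0 = Sat(EX (EF r)) = {m0, m3}, add states in Sat(q ∨ r) with some successor in Z. Already a fixed point.
Sat(E[(q ∨ r) U EX (EF r)]) = {m0, m3}

{m0, m3}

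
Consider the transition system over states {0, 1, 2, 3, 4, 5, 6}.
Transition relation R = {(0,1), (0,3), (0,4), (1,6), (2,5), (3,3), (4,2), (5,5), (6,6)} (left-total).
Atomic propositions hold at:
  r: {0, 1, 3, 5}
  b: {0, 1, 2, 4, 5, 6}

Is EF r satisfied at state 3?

Yes

EF r: least fixpoint, start Z0 = {0, 1, 3, 5}, add states with some successor in Z. Z1 = {0, 1, 2, 3, 5}; Z2 = {0, 1, 2, 3, 4, 5}; fixed.
Sat(EF r) = {0, 1, 2, 3, 4, 5}
3 ∈ Sat(EF r) = {0, 1, 2, 3, 4, 5}, so the formula holds at 3.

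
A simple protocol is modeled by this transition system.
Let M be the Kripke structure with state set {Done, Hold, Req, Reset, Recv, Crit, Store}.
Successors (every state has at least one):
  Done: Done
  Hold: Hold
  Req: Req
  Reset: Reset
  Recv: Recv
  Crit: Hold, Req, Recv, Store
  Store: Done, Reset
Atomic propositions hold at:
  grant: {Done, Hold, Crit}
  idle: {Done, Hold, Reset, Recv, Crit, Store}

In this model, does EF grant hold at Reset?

EF grant: least fixpoint, start Z0 = {Done, Hold, Crit}, add states with some successor in Z. Z1 = {Done, Hold, Crit, Store}; fixed.
Sat(EF grant) = {Done, Hold, Crit, Store}
Reset ∉ Sat(EF grant) = {Done, Hold, Crit, Store}, so the formula does not hold at Reset.

No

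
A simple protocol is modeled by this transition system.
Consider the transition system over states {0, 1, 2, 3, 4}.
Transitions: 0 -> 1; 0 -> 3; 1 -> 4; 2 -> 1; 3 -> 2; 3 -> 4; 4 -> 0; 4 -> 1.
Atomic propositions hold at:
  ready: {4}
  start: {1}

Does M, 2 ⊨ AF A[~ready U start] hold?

Yes

Sat(~ready) = {0, 1, 2, 3}
A[~ready U start]: least fixpoint, start Z0 = Sat(start) = {1}, add states in Sat(~ready) with every successor in Z. Z1 = {1, 2}; fixed.
Sat(A[~ready U start]) = {1, 2}
AF A[~ready U start]: least fixpoint, start Z0 = {1, 2}, add states with every successor in Z. Already a fixed point.
Sat(AF A[~ready U start]) = {1, 2}
2 ∈ Sat(AF A[~ready U start]) = {1, 2}, so the formula holds at 2.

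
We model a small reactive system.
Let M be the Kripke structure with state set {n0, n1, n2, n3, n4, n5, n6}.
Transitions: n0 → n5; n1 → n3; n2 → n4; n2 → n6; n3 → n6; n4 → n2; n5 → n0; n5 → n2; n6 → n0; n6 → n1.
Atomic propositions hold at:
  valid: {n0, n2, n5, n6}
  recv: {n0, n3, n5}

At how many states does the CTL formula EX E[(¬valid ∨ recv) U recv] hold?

Sat(¬valid) = {n1, n3, n4}
Sat(¬valid ∨ recv) = {n0, n1, n3, n4, n5}
E[(¬valid ∨ recv) U recv]: least fixpoint, start Z0 = Sat(recv) = {n0, n3, n5}, add states in Sat(¬valid ∨ recv) with some successor in Z. Z1 = {n0, n1, n3, n5}; fixed.
Sat(E[(¬valid ∨ recv) U recv]) = {n0, n1, n3, n5}
Sat(EX E[(¬valid ∨ recv) U recv]) = {s : some successor in {n0, n1, n3, n5}} = {n0, n1, n5, n6}
|Sat(EX E[(¬valid ∨ recv) U recv])| = |{n0, n1, n5, n6}| = 4.

4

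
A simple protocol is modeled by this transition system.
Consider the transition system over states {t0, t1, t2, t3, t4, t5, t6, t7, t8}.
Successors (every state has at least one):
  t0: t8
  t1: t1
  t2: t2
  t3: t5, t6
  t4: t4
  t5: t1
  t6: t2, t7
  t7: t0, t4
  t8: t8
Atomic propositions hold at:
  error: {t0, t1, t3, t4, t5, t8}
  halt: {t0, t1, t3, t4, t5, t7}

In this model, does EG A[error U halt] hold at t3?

A[error U halt]: least fixpoint, start Z0 = Sat(halt) = {t0, t1, t3, t4, t5, t7}, add states in Sat(error) with every successor in Z. Already a fixed point.
Sat(A[error U halt]) = {t0, t1, t3, t4, t5, t7}
EG A[error U halt]: greatest fixpoint, start Z0 = {t0, t1, t3, t4, t5, t7}, keep only states in Sat with some successor in Z. Z1 = {t1, t3, t4, t5, t7}; fixed.
Sat(EG A[error U halt]) = {t1, t3, t4, t5, t7}
t3 ∈ Sat(EG A[error U halt]) = {t1, t3, t4, t5, t7}, so the formula holds at t3.

Yes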